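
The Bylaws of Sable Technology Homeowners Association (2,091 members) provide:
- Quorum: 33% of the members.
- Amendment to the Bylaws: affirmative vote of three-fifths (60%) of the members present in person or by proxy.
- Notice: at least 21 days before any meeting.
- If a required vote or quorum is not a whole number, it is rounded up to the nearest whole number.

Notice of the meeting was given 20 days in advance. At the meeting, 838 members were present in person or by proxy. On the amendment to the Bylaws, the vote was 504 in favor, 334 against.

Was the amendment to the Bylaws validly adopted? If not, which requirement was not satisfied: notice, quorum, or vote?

Notice: 20 days given; 21 required. Not satisfied.
Quorum: 33% of 2,091 = 690.03, rounded up to 691; 838 present. Satisfied.
Vote: requires three-fifths of those present (838); 3/5 of 838 = 502.80, rounded up to 503, so 503 needed; 504 in favor. Satisfied.

Invalid — notice requirement not satisfied.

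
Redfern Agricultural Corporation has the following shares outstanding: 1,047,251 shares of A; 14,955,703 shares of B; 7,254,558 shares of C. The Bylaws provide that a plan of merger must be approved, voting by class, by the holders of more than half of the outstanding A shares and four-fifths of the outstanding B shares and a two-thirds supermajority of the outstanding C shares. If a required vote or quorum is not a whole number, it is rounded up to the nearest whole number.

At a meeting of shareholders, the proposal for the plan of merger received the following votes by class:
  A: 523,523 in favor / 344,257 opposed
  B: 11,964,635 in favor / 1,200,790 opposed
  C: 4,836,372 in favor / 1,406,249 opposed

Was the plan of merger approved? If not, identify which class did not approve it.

A: a majority of 1047251 is 523626; 523,626 required, 523,523 in favor — not approved.
B: 4/5 of 14955703 = 11964562.40, rounded up to 11964563; 11,964,563 required, 11,964,635 in favor — approved.
C: 2/3 of 7254558 = 4836372; 4,836,372 required, 4,836,372 in favor — approved.

Not approved — the A shares did not give the required vote.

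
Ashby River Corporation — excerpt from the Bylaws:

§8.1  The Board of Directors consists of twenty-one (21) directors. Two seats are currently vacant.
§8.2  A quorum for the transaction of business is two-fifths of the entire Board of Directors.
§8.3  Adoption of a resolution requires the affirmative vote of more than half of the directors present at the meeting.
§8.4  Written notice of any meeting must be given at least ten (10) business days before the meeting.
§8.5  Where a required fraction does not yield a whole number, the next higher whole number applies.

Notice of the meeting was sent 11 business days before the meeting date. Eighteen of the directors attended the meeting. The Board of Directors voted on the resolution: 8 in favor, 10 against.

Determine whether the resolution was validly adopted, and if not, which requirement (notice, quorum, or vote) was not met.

Invalid — vote requirement not satisfied.

Notice: 11 business days given; 10 required (11 ≥ 10). Satisfied.
Quorum: 18 present; quorum is 9. Satisfied.
Vote: the resolution requires a majority of the directors present (18). A majority of 18 is 10, so 10 affirmative votes are needed; 8 voted in favor. Not satisfied.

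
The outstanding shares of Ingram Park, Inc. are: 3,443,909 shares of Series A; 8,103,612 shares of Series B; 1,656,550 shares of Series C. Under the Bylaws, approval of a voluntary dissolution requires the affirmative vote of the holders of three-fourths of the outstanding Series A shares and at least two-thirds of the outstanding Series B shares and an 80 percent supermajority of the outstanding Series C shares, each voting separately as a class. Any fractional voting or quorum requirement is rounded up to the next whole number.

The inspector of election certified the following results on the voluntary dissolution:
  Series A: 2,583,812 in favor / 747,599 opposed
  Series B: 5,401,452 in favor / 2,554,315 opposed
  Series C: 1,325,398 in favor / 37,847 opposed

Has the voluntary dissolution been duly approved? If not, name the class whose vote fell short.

Series A: 3/4 of 3443909 = 2582931.75, rounded up to 2582932; 2,582,932 required, 2,583,812 in favor — approved.
Series B: 2/3 of 8103612 = 5402408; 5,402,408 required, 5,401,452 in favor — not approved.
Series C: 4/5 of 1656550 = 1325240; 1,325,240 required, 1,325,398 in favor — approved.

Not approved — the Series B shares did not give the required vote.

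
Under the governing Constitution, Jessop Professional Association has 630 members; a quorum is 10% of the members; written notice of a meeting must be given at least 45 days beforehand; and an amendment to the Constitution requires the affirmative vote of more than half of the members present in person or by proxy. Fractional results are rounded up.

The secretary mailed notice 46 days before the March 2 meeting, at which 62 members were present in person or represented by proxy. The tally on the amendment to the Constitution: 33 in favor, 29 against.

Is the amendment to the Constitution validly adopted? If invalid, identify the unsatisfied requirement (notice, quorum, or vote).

Invalid — quorum requirement not satisfied.

Notice: 46 days given; 45 required. Satisfied.
Quorum: 10% of 630 = 63; 62 present. Not satisfied.
Vote: requires a majority of those present (62); a majority of 62 is 32, so 32 needed; 33 in favor. Satisfied.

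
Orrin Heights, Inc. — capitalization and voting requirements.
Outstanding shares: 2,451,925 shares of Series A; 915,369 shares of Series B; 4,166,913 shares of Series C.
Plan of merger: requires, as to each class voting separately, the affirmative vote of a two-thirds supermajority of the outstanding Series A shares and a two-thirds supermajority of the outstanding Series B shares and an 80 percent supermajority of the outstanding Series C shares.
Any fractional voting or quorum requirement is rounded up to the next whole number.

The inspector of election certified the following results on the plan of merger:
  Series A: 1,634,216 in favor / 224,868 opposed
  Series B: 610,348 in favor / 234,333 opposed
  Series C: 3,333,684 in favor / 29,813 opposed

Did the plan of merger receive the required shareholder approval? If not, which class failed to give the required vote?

Series A: 2/3 of 2451925 = 1634616.67, rounded up to 1634617; 1,634,617 required, 1,634,216 in favor — not approved.
Series B: 2/3 of 915369 = 610246; 610,246 required, 610,348 in favor — approved.
Series C: 4/5 of 4166913 = 3333530.40, rounded up to 3333531; 3,333,531 required, 3,333,684 in favor — approved.

Not approved — the Series A shares did not give the required vote.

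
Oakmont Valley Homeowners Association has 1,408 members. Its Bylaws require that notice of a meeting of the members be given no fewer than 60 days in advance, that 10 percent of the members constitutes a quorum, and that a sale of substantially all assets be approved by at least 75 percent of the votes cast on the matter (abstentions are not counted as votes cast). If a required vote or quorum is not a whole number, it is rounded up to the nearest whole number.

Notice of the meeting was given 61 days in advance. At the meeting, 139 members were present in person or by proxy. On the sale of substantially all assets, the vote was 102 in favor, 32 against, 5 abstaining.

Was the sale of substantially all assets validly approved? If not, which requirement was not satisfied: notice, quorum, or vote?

Notice: 61 days given; 60 required. Satisfied.
Quorum: 10% of 1,408 = 140.80, rounded up to 141; 139 present. Not satisfied.
Vote: requires three-fourths of the votes cast (139 − 5 abstaining = 134); 3/4 of 134 = 100.50, rounded up to 101, so 101 needed; 102 in favor. Satisfied.

Invalid — quorum requirement not satisfied.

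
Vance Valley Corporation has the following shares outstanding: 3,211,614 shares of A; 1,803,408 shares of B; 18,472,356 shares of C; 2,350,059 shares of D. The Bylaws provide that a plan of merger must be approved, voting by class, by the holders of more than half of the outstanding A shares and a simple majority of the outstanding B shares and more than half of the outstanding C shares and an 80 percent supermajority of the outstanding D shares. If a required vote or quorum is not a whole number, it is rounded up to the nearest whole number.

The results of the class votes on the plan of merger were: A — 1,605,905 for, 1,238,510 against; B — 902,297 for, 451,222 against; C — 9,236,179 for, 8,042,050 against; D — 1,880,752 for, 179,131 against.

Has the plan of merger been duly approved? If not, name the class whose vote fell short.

Approved — every class gave the required vote.

A: a majority of 3211614 is 1605808; 1,605,808 required, 1,605,905 in favor — approved.
B: a majority of 1803408 is 901705; 901,705 required, 902,297 in favor — approved.
C: a majority of 18472356 is 9236179; 9,236,179 required, 9,236,179 in favor — approved.
D: 4/5 of 2350059 = 1880047.20, rounded up to 1880048; 1,880,048 required, 1,880,752 in favor — approved.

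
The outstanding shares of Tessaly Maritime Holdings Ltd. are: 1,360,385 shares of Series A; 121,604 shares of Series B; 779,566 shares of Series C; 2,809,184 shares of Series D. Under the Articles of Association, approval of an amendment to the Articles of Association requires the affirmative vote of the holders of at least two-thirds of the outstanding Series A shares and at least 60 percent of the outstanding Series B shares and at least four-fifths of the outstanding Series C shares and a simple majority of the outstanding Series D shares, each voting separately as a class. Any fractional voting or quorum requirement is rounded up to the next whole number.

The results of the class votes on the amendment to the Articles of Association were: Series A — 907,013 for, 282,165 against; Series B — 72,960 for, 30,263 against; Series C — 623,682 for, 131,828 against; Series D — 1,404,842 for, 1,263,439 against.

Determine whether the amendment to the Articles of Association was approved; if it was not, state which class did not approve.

Not approved — the Series B shares did not give the required vote.

Series A: 2/3 of 1360385 = 906923.33, rounded up to 906924; 906,924 required, 907,013 in favor — approved.
Series B: 3/5 of 121604 = 72962.40, rounded up to 72963; 72,963 required, 72,960 in favor — not approved.
Series C: 4/5 of 779566 = 623652.80, rounded up to 623653; 623,653 required, 623,682 in favor — approved.
Series D: a majority of 2809184 is 1404593; 1,404,593 required, 1,404,842 in favor — approved.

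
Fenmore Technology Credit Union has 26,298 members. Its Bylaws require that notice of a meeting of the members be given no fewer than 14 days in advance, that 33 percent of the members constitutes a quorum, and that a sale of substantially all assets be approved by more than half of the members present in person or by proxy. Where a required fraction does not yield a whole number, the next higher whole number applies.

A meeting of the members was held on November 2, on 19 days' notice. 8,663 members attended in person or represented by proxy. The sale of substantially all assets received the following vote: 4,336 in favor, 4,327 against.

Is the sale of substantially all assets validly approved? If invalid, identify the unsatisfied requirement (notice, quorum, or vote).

Notice: 19 days given; 14 required. Satisfied.
Quorum: 33% of 26,298 = 8,678.34, rounded up to 8,679; 8,663 present. Not satisfied.
Vote: requires a majority of those present (8,663); a majority of 8663 is 4332, so 4,332 needed; 4,336 in favor. Satisfied.

Invalid — quorum requirement not satisfied.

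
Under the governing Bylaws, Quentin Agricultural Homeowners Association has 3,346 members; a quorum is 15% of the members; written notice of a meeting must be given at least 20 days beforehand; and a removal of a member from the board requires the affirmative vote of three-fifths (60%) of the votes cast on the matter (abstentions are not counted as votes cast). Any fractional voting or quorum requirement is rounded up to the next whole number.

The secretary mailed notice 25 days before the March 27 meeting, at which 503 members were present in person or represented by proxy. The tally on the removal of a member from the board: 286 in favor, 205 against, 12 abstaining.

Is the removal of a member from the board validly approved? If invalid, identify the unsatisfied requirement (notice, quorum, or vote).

Notice: 25 days given; 20 required. Satisfied.
Quorum: 15% of 3,346 = 501.90, rounded up to 502; 503 present. Satisfied.
Vote: requires three-fifths of the votes cast (503 − 12 abstaining = 491); 3/5 of 491 = 294.60, rounded up to 295, so 295 needed; 286 in favor. Not satisfied.

Invalid — vote requirement not satisfied.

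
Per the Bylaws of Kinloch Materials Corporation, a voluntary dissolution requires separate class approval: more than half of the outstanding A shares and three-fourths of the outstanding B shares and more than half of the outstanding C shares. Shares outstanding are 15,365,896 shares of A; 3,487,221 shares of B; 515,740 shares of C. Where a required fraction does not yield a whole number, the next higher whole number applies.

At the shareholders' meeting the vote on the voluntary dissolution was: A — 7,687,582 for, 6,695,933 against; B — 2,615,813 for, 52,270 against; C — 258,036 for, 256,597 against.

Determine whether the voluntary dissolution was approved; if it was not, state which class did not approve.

Approved — every class gave the required vote.

A: a majority of 15365896 is 7682949; 7,682,949 required, 7,687,582 in favor — approved.
B: 3/4 of 3487221 = 2615415.75, rounded up to 2615416; 2,615,416 required, 2,615,813 in favor — approved.
C: a majority of 515740 is 257871; 257,871 required, 258,036 in favor — approved.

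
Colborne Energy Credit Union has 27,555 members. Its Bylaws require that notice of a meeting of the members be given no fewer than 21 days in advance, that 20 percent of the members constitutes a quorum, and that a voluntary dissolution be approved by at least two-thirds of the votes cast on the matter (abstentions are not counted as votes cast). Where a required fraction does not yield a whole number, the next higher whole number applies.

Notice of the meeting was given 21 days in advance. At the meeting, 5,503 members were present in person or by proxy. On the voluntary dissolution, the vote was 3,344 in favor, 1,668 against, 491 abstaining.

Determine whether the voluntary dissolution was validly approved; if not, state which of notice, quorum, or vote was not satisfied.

Invalid — quorum requirement not satisfied.

Notice: 21 days given; 21 required. Satisfied.
Quorum: 20% of 27,555 = 5,511; 5,503 present. Not satisfied.
Vote: requires two-thirds of the votes cast (5,503 − 491 abstaining = 5,012); 2/3 of 5012 = 3341.33, rounded up to 3342, so 3,342 needed; 3,344 in favor. Satisfied.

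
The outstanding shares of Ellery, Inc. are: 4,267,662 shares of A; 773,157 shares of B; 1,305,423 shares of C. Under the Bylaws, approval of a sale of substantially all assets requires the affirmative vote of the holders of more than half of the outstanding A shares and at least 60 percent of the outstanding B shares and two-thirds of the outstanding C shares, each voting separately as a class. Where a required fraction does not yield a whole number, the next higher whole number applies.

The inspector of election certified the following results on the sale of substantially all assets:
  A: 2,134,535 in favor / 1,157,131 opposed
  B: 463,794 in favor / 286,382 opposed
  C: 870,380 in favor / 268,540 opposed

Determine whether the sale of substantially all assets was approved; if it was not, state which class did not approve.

A: a majority of 4267662 is 2133832; 2,133,832 required, 2,134,535 in favor — approved.
B: 3/5 of 773157 = 463894.20, rounded up to 463895; 463,895 required, 463,794 in favor — not approved.
C: 2/3 of 1305423 = 870282; 870,282 required, 870,380 in favor — approved.

Not approved — the B shares did not give the required vote.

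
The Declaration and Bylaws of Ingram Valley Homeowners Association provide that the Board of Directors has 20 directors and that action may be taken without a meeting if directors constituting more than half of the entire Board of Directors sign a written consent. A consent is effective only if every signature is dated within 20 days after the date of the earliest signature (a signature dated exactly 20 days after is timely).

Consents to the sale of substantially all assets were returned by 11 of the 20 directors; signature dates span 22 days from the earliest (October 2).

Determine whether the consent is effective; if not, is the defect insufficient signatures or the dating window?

Signatures required: more than half of 20 — a majority of 20 is 11, so 11 needed; 11 signed. Sufficient.
Dating window: the latest signature is 22 days after the earliest; the limit is 20 days. Outside the window.

Not effective — dating-window requirement not satisfied.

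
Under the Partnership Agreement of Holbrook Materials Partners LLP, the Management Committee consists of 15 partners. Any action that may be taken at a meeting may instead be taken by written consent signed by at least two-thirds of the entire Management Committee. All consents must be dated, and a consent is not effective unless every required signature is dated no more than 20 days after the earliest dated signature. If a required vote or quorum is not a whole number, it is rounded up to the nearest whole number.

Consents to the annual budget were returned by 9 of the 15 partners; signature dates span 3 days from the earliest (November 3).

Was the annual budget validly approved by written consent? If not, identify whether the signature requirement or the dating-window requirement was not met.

Not effective — insufficient signatures.

Signatures required: at least two-thirds of 15 — 2/3 of 15 = 10, so 10 needed; 9 signed. Insufficient.
Dating window: the latest signature is 3 days after the earliest; the limit is 20 days. Within the window.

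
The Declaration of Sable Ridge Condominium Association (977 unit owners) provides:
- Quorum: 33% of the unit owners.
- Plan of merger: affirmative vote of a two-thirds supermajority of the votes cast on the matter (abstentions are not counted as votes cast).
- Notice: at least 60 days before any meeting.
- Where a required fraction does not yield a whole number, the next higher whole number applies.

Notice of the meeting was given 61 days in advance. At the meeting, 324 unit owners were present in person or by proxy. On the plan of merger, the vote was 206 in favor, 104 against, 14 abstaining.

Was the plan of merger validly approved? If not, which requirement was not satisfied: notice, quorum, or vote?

Notice: 61 days given; 60 required. Satisfied.
Quorum: 33% of 977 = 322.41, rounded up to 323; 324 present. Satisfied.
Vote: requires two-thirds of the votes cast (324 − 14 abstaining = 310); 2/3 of 310 = 206.67, rounded up to 207, so 207 needed; 206 in favor. Not satisfied.

Invalid — vote requirement not satisfied.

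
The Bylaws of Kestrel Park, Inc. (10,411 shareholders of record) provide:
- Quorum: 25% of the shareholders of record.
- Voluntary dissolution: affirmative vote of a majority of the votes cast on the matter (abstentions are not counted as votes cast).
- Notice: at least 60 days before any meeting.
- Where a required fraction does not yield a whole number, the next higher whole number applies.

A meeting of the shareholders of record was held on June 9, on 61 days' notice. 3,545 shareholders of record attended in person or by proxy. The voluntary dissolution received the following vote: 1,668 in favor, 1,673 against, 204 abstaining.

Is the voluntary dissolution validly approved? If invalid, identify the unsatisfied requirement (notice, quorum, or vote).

Invalid — vote requirement not satisfied.

Notice: 61 days given; 60 required. Satisfied.
Quorum: 25% of 10,411 = 2,602.75, rounded up to 2,603; 3,545 present. Satisfied.
Vote: requires a majority of the votes cast (3,545 − 204 abstaining = 3,341); a majority of 3341 is 1671, so 1,671 needed; 1,668 in favor. Not satisfied.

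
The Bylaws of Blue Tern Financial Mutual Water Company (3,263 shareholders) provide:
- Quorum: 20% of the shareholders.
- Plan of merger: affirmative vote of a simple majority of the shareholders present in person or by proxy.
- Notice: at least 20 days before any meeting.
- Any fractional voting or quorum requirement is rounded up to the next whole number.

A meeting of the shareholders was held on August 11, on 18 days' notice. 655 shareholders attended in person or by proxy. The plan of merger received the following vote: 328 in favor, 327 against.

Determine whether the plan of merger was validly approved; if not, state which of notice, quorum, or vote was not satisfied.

Notice: 18 days given; 20 required. Not satisfied.
Quorum: 20% of 3,263 = 652.60, rounded up to 653; 655 present. Satisfied.
Vote: requires a majority of those present (655); a majority of 655 is 328, so 328 needed; 328 in favor. Satisfied.

Invalid — notice requirement not satisfied.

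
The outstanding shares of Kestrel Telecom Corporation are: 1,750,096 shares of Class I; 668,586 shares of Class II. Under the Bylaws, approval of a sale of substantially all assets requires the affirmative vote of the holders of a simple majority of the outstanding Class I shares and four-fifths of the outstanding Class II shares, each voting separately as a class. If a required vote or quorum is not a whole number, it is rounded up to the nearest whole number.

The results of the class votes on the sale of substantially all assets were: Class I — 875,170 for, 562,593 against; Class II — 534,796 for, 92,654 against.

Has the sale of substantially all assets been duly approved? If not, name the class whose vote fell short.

Not approved — the Class II shares did not give the required vote.

Class I: a majority of 1750096 is 875049; 875,049 required, 875,170 in favor — approved.
Class II: 4/5 of 668586 = 534868.80, rounded up to 534869; 534,869 required, 534,796 in favor — not approved.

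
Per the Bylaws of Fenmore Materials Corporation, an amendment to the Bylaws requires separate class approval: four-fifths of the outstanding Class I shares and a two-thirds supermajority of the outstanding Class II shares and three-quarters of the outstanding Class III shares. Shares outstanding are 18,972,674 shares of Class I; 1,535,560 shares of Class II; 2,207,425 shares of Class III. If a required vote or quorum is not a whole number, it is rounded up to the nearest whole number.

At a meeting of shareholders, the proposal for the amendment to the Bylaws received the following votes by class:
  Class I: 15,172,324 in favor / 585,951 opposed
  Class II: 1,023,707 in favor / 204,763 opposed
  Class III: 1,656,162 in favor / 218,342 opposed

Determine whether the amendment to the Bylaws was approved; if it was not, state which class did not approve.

Not approved — the Class I shares did not give the required vote.

Class I: 4/5 of 18972674 = 15178139.20, rounded up to 15178140; 15,178,140 required, 15,172,324 in favor — not approved.
Class II: 2/3 of 1535560 = 1023706.67, rounded up to 1023707; 1,023,707 required, 1,023,707 in favor — approved.
Class III: 3/4 of 2207425 = 1655568.75, rounded up to 1655569; 1,655,569 required, 1,656,162 in favor — approved.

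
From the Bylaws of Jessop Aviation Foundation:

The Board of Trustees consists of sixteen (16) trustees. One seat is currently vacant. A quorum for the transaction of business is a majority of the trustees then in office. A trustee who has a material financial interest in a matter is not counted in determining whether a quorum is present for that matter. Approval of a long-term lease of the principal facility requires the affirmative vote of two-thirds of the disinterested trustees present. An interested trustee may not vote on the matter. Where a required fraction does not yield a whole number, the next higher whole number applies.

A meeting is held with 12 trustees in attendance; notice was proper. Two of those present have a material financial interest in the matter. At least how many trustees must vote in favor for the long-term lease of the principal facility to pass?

The long-term lease of the principal facility requires two-thirds of the disinterested trustees present (12 − 2 = 10).
2/3 of 10 = 6.67, rounded up to 7.

7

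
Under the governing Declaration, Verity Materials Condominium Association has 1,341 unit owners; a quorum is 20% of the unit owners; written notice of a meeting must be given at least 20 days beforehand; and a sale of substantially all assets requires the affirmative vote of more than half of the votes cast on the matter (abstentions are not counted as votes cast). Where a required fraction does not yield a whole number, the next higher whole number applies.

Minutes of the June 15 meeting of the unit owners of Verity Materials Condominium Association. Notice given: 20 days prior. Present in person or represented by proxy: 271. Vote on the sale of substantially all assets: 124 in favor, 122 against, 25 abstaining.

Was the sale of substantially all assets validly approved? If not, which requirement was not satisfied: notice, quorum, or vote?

Valid — all requirements satisfied.

Notice: 20 days given; 20 required. Satisfied.
Quorum: 20% of 1,341 = 268.20, rounded up to 269; 271 present. Satisfied.
Vote: requires a majority of the votes cast (271 − 25 abstaining = 246); a majority of 246 is 124, so 124 needed; 124 in favor. Satisfied.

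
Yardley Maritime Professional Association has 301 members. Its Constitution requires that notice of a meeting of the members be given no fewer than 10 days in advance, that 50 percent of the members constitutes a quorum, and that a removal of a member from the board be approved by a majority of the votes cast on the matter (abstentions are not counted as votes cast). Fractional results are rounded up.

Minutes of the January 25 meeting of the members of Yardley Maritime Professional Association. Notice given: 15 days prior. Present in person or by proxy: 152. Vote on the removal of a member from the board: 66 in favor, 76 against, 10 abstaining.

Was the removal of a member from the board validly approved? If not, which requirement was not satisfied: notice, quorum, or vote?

Notice: 15 days given; 10 required. Satisfied.
Quorum: 50% of 301 = 150.50, rounded up to 151; 152 present. Satisfied.
Vote: requires a majority of the votes cast (152 − 10 abstaining = 142); a majority of 142 is 72, so 72 needed; 66 in favor. Not satisfied.

Invalid — vote requirement not satisfied.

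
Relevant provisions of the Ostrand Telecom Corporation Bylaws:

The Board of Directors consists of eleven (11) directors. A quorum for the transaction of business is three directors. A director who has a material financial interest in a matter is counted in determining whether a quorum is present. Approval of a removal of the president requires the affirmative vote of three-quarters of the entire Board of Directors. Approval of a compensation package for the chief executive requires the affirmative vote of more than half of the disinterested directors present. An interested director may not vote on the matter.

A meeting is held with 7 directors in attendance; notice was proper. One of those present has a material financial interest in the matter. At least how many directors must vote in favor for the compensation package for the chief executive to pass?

4

The compensation package for the chief executive requires a majority of the disinterested directors present (7 − 1 = 6).
A majority of 6 is 4.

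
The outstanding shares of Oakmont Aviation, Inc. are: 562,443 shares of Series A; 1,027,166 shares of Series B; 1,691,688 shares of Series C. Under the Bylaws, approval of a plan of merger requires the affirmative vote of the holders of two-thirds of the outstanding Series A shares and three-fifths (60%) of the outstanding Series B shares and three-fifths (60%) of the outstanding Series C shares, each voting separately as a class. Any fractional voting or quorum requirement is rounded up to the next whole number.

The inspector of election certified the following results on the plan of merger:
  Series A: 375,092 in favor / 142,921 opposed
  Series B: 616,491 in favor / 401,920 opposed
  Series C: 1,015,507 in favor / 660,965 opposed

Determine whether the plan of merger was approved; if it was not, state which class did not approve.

Approved — every class gave the required vote.

Series A: 2/3 of 562443 = 374962; 374,962 required, 375,092 in favor — approved.
Series B: 3/5 of 1027166 = 616299.60, rounded up to 616300; 616,300 required, 616,491 in favor — approved.
Series C: 3/5 of 1691688 = 1015012.80, rounded up to 1015013; 1,015,013 required, 1,015,507 in favor — approved.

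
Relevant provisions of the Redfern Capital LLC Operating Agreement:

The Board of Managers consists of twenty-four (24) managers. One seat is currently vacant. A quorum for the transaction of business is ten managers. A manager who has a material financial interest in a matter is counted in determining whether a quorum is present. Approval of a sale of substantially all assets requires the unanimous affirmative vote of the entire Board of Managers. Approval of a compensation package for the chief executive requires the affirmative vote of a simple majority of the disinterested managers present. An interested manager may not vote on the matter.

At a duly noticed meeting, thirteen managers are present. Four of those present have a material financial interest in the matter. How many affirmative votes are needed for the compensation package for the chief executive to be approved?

The compensation package for the chief executive requires a majority of the disinterested managers present (13 − 4 = 9).
A majority of 9 is 5.

5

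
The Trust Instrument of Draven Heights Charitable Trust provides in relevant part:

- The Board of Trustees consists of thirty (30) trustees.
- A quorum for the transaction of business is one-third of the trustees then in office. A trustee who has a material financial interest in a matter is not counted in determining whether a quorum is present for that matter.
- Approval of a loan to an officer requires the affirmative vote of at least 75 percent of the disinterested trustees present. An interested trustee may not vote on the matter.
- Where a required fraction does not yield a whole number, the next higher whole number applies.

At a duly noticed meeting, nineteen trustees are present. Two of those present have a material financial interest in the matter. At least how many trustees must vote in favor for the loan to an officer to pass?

13

The loan to an officer requires three-fourths of the disinterested trustees present (19 − 2 = 17).
3/4 of 17 = 12.75, rounded up to 13.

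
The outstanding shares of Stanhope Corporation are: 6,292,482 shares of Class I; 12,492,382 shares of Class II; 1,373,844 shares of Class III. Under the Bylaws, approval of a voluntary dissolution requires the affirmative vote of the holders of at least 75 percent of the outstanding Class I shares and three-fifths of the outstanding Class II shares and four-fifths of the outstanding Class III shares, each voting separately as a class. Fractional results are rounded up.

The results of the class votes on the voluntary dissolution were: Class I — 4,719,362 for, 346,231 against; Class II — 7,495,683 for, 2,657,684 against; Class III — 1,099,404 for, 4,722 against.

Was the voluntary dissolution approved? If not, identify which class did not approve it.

Class I: 3/4 of 6292482 = 4719361.50, rounded up to 4719362; 4,719,362 required, 4,719,362 in favor — approved.
Class II: 3/5 of 12492382 = 7495429.20, rounded up to 7495430; 7,495,430 required, 7,495,683 in favor — approved.
Class III: 4/5 of 1373844 = 1099075.20, rounded up to 1099076; 1,099,076 required, 1,099,404 in favor — approved.

Approved — every class gave the required vote.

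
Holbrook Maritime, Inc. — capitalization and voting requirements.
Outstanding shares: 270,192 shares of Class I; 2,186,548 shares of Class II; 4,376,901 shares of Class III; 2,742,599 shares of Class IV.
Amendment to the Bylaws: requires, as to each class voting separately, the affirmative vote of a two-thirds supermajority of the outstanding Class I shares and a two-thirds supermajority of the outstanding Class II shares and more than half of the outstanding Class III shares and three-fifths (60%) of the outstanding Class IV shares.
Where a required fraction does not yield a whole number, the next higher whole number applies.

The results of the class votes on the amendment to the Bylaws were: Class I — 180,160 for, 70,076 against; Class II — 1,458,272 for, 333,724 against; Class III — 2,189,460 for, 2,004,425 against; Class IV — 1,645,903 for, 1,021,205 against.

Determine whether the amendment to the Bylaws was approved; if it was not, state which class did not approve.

Class I: 2/3 of 270192 = 180128; 180,128 required, 180,160 in favor — approved.
Class II: 2/3 of 2186548 = 1457698.67, rounded up to 1457699; 1,457,699 required, 1,458,272 in favor — approved.
Class III: a majority of 4376901 is 2188451; 2,188,451 required, 2,189,460 in favor — approved.
Class IV: 3/5 of 2742599 = 1645559.40, rounded up to 1645560; 1,645,560 required, 1,645,903 in favor — approved.

Approved — every class gave the required vote.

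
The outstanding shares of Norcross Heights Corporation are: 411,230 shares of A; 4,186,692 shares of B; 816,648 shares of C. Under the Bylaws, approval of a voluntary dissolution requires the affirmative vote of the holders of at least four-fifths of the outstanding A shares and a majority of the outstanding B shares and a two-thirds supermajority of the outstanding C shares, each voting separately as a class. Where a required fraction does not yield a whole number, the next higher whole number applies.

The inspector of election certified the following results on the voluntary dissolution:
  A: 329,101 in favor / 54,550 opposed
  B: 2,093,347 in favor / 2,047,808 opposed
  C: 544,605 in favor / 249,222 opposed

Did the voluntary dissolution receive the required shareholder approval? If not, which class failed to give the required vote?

Approved — every class gave the required vote.

A: 4/5 of 411230 = 328984; 328,984 required, 329,101 in favor — approved.
B: a majority of 4186692 is 2093347; 2,093,347 required, 2,093,347 in favor — approved.
C: 2/3 of 816648 = 544432; 544,432 required, 544,605 in favor — approved.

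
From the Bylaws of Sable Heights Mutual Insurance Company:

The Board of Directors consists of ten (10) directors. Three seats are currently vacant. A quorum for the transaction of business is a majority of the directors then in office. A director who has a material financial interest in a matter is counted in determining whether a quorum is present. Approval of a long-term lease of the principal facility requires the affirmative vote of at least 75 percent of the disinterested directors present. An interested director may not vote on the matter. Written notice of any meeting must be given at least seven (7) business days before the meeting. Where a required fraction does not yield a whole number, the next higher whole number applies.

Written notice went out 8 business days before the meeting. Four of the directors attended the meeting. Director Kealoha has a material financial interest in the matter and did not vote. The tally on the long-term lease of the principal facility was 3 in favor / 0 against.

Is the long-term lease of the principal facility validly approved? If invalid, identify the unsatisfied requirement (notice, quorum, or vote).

Valid — all requirements satisfied.

Notice: 8 business days given; 7 required (8 ≥ 7). Satisfied.
Quorum: 4 present (interested directors count toward quorum); quorum is 4. Satisfied.
Vote: the long-term lease of the principal facility requires three-fourths of the disinterested directors present (4 − 1 = 3). 3/4 of 3 = 2.25, rounded up to 3, so 3 affirmative votes are needed; 3 voted in favor. Satisfied.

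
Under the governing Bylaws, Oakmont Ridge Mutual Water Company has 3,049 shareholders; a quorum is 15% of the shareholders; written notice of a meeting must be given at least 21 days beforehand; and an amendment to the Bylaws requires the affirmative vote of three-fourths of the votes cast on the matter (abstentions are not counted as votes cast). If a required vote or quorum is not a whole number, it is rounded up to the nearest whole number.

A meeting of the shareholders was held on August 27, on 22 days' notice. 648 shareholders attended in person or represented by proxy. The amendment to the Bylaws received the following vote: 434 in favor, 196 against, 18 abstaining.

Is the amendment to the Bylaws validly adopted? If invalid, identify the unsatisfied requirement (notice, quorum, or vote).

Notice: 22 days given; 21 required. Satisfied.
Quorum: 15% of 3,049 = 457.35, rounded up to 458; 648 present. Satisfied.
Vote: requires three-fourths of the votes cast (648 − 18 abstaining = 630); 3/4 of 630 = 472.50, rounded up to 473, so 473 needed; 434 in favor. Not satisfied.

Invalid — vote requirement not satisfied.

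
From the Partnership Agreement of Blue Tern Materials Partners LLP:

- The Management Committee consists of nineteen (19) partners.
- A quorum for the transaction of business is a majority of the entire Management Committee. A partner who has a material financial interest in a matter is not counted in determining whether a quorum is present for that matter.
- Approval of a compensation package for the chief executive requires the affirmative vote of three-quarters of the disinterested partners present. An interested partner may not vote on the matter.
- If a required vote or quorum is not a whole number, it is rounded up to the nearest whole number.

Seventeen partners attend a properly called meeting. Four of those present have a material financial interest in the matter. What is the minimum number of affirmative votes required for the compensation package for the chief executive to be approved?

The compensation package for the chief executive requires three-fourths of the disinterested partners present (17 − 4 = 13).
3/4 of 13 = 9.75, rounded up to 10.

10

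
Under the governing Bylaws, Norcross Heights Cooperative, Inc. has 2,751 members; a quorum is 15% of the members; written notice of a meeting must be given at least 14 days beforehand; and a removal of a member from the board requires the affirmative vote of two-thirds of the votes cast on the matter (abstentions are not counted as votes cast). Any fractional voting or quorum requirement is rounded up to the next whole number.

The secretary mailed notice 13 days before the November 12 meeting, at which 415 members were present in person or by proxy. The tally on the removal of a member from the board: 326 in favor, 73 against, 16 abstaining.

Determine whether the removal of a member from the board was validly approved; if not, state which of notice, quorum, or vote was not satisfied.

Invalid — notice requirement not satisfied.

Notice: 13 days given; 14 required. Not satisfied.
Quorum: 15% of 2,751 = 412.65, rounded up to 413; 415 present. Satisfied.
Vote: requires two-thirds of the votes cast (415 − 16 abstaining = 399); 2/3 of 399 = 266, so 266 needed; 326 in favor. Satisfied.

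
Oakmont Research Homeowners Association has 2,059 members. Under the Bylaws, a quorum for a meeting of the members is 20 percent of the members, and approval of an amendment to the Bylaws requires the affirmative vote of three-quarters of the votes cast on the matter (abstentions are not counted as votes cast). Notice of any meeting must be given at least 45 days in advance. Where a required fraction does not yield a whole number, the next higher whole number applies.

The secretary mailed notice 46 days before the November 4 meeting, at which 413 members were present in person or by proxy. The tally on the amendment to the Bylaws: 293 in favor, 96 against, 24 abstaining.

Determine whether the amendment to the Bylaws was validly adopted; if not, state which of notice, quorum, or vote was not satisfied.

Valid — all requirements satisfied.

Notice: 46 days given; 45 required. Satisfied.
Quorum: 20% of 2,059 = 411.80, rounded up to 412; 413 present. Satisfied.
Vote: requires three-fourths of the votes cast (413 − 24 abstaining = 389); 3/4 of 389 = 291.75, rounded up to 292, so 292 needed; 293 in favor. Satisfied.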